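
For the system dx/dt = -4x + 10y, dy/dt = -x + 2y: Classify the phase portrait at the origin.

A = [[-4,10],[-1,2]]; det(A-λI) = λ^2 + 2λ + 2.
λ = -1 ± i: negative real part.

stable spiral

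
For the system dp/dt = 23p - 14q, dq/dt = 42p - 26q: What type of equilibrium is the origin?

saddle

A = [[23,-14],[42,-26]]; det(A-λI) = λ^2 + 3λ - 10.
λ = 2, -5: opposite signs.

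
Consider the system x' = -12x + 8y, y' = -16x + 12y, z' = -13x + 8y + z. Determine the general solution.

Coefficient matrix A = [[-12, 8, 0], [-16, 12, 0], [-13, 8, 1]].
det(A - λI) = 0 gives eigenvalues λ = 4, -4, 1.
For λ=4: eigenvector (-1,-2,-1).
For λ=-4: eigenvector (1,1,1).
For λ=1: eigenvector (0,0,1).
General solution: K_1e^(4t)(-1,-2,-1) + K_2e^(-4t)(1,1,1) + K_3e^(t)(0,0,1).

x(t) = -K_1e^(4t) + K_2e^(-4t), y(t) = -2K_1e^(4t) + K_2e^(-4t), z(t) = -K_1e^(4t) + K_2e^(-4t) + K_3e^(t)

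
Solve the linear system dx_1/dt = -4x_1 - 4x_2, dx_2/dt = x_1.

Coefficient matrix A = [[-4, -4], [1, 0]].
Characteristic polynomial det(A - λI) = λ^2 + 4λ + 4 = 0.
Single eigenvalue λ = -2 with algebraic multiplicity 2.
Eigenvector v = (-2,1); generalized eigenvector w with (A-λI)w=v is (1,0).
General solution: e^(-2t)[c_1·v + c_2·(t·v + w)].

x_1(t) = -2c_1e^(-2t) - 2c_2te^(-2t) + c_2e^(-2t), x_2(t) = c_1e^(-2t) + c_2te^(-2t)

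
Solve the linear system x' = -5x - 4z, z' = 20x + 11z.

Coefficient matrix A = [[-5, -4], [20, 11]].
Characteristic polynomial det(A - λI) = λ^2 - 6λ + 25 = 0.
Eigenvalues λ = 3 ± 4i (complex conjugate pair).
For λ=3+4i: an eigenvector is (1,-2) - i(0,1) = (1, -2 - i).
A real fundamental pair from Re and Im of e^((3+4i)t)v: X_1 = e^(3t)(cos(4t)·(1,-2) + sin(4t)·(0,1)), X_2 = e^(3t)(sin(4t)·(1,-2) - cos(4t)·(0,1)).
General solution: c_1X_1 + c_2X_2.

x(t) = c_1e^(3t)cos(4t) + c_2e^(3t)sin(4t), z(t) = c_1e^(3t)sin(4t) - 2c_1e^(3t)cos(4t) - 2c_2e^(3t)sin(4t) - c_2e^(3t)cos(4t)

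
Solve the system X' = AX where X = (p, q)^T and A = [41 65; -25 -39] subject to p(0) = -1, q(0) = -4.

Coefficient matrix A = [[41, 65], [-25, -39]].
Characteristic polynomial det(A - λI) = λ^2 - 2λ + 26 = 0.
Eigenvalues λ = 1 ± 5i (complex conjugate pair).
For λ=1+5i: an eigenvector is (3,-2) - i(-2,1) = (3 + 2i, -2 - i).
A real fundamental pair from Re and Im of e^((1+5i)t)v: X_1 = e^(t)(cos(5t)·(3,-2) + sin(5t)·(-2,1)), X_2 = e^(t)(sin(5t)·(3,-2) - cos(5t)·(-2,1)).
General solution: c_1X_1 + c_2X_2.
Applying p(0)=-1, q(0)=-4 gives c_1=9, c_2=-14.

p(t) = -60e^(t)sin(5t) - e^(t)cos(5t), q(t) = 37e^(t)sin(5t) - 4e^(t)cos(5t)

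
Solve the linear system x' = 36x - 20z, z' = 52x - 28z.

Coefficient matrix A = [[36, -20], [52, -28]].
Characteristic polynomial det(A - λI) = λ^2 - 8λ + 32 = 0.
Eigenvalues λ = 4 ± 4i (complex conjugate pair).
For λ=4+4i: an eigenvector is (-1,-2) - i(2,3) = (-1 - 2i, -2 - 3i).
A real fundamental pair from Re and Im of e^((4+4i)t)v: X_1 = e^(4t)(cos(4t)·(-1,-2) + sin(4t)·(2,3)), X_2 = e^(4t)(sin(4t)·(-1,-2) - cos(4t)·(2,3)).
General solution: c_1X_1 + c_2X_2.

x(t) = 2c_1e^(4t)sin(4t) - c_1e^(4t)cos(4t) - c_2e^(4t)sin(4t) - 2c_2e^(4t)cos(4t), z(t) = 3c_1e^(4t)sin(4t) - 2c_1e^(4t)cos(4t) - 2c_2e^(4t)sin(4t) - 3c_2e^(4t)cos(4t)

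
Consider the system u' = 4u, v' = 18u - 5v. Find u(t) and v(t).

u(t) = -C_2e^(4t), v(t) = C_1e^(-5t) - 2C_2e^(4t)

Coefficient matrix A = [[4, 0], [18, -5]].
Characteristic polynomial det(A - λI) = λ^2 + λ - 20 = 0.
Eigenvalues λ = -5, 4.
For λ=-5: (A-λI) row 1 is [9, 0], so an eigenvector is (0, 1).
For λ=4: (A-λI) row 2 is [18, -9], so an eigenvector is (-1, -2).
General solution: C_1e^(-5t)(0,1) + C_2e^(4t)(-1,-2).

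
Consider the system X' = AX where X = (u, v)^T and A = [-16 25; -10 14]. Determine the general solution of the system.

u(t) = c_1e^(-t)sin(5t) - 2c_1e^(-t)cos(5t) - 2c_2e^(-t)sin(5t) - c_2e^(-t)cos(5t), v(t) = c_1e^(-t)sin(5t) - c_1e^(-t)cos(5t) - c_2e^(-t)sin(5t) - c_2e^(-t)cos(5t)

Coefficient matrix A = [[-16, 25], [-10, 14]].
Characteristic polynomial det(A - λI) = λ^2 + 2λ + 26 = 0.
Eigenvalues λ = -1 ± 5i (complex conjugate pair).
For λ=-1+5i: an eigenvector is (-2,-1) - i(1,1) = (-2 - i, -1 - i).
A real fundamental pair from Re and Im of e^((-1+5i)t)v: X_1 = e^(-t)(cos(5t)·(-2,-1) + sin(5t)·(1,1)), X_2 = e^(-t)(sin(5t)·(-2,-1) - cos(5t)·(1,1)).
General solution: c_1X_1 + c_2X_2.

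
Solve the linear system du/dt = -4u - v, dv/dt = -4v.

u(t) = -K_1e^(-4t) - K_2te^(-4t) + 3K_2e^(-4t), v(t) = K_2e^(-4t)

Coefficient matrix A = [[-4, -1], [0, -4]].
Characteristic polynomial det(A - λI) = λ^2 + 8λ + 16 = 0.
Single eigenvalue λ = -4 with algebraic multiplicity 2.
Eigenvector v = (-1,0); generalized eigenvector w with (A-λI)w=v is (3,1).
General solution: e^(-4t)[K_1·v + K_2·(t·v + w)].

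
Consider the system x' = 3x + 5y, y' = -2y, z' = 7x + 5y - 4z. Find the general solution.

Coefficient matrix A = [[3, 5, 0], [0, -2, 0], [7, 5, -4]].
det(A - λI) = 0 gives eigenvalues λ = 3, -2, -4.
For λ=3: eigenvector (1,0,1).
For λ=-2: eigenvector (-1,1,-1).
For λ=-4: eigenvector (0,0,1).
General solution: K_1e^(3t)(1,0,1) + K_2e^(-2t)(-1,1,-1) + K_3e^(-4t)(0,0,1).

x(t) = K_1e^(3t) - K_2e^(-2t), y(t) = K_2e^(-2t), z(t) = K_1e^(3t) - K_2e^(-2t) + K_3e^(-4t)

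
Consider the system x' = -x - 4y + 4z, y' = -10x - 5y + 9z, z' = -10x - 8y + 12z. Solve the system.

Coefficient matrix A = [[-1, -4, 4], [-10, -5, 9], [-10, -8, 12]].
det(A - λI) = 0 gives eigenvalues λ = -1, 4, 3.
For λ=-1: eigenvector (1,2,2).
For λ=4: eigenvector (0,1,1).
For λ=3: eigenvector (-1,-1,-2).
General solution: C_1e^(-t)(1,2,2) + C_2e^(4t)(0,1,1) + C_3e^(3t)(-1,-1,-2).

x(t) = C_1e^(-t) - C_3e^(3t), y(t) = 2C_1e^(-t) + C_2e^(4t) - C_3e^(3t), z(t) = 2C_1e^(-t) + C_2e^(4t) - 2C_3e^(3t)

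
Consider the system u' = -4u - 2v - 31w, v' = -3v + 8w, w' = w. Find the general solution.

u(t) = K_1e^(-4t) - 2K_2e^(-3t) - 7K_3e^(t), v(t) = K_2e^(-3t) + 2K_3e^(t), w(t) = K_3e^(t)

Coefficient matrix A = [[-4, -2, -31], [0, -3, 8], [0, 0, 1]].
det(A - λI) = 0 gives eigenvalues λ = -4, -3, 1.
For λ=-4: eigenvector (1,0,0).
For λ=-3: eigenvector (-2,1,0).
For λ=1: eigenvector (-7,2,1).
General solution: K_1e^(-4t)(1,0,0) + K_2e^(-3t)(-2,1,0) + K_3e^(t)(-7,2,1).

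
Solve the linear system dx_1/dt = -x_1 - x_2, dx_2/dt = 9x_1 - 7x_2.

Coefficient matrix A = [[-1, -1], [9, -7]].
Characteristic polynomial det(A - λI) = λ^2 + 8λ + 16 = 0.
Single eigenvalue λ = -4 with algebraic multiplicity 2.
Eigenvector v = (1,3); generalized eigenvector w with (A-λI)w=v is (1,2).
General solution: e^(-4t)[c_1·v + c_2·(t·v + w)].

x_1(t) = c_1e^(-4t) + c_2te^(-4t) + c_2e^(-4t), x_2(t) = 3c_1e^(-4t) + 3c_2te^(-4t) + 2c_2e^(-4t)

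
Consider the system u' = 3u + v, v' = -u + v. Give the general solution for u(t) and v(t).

Coefficient matrix A = [[3, 1], [-1, 1]].
Characteristic polynomial det(A - λI) = λ^2 - 4λ + 4 = 0.
Single eigenvalue λ = 2 with algebraic multiplicity 2.
Eigenvector v = (1,-1); generalized eigenvector w with (A-λI)w=v is (2,-1).
General solution: e^(2t)[C_1·v + C_2·(t·v + w)].

u(t) = C_1e^(2t) + C_2te^(2t) + 2C_2e^(2t), v(t) = -C_1e^(2t) - C_2te^(2t) - C_2e^(2t)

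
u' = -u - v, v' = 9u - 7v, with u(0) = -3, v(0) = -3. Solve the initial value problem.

u(t) = -6te^(-4t) - 3e^(-4t), v(t) = -18te^(-4t) - 3e^(-4t)

Coefficient matrix A = [[-1, -1], [9, -7]].
Characteristic polynomial det(A - λI) = λ^2 + 8λ + 16 = 0.
Single eigenvalue λ = -4 with algebraic multiplicity 2.
Eigenvector v = (-1,-3); generalized eigenvector w with (A-λI)w=v is (-1,-2).
General solution: e^(-4t)[C_1·v + C_2·(t·v + w)].
Applying u(0)=-3, v(0)=-3 gives C_1=-3, C_2=6.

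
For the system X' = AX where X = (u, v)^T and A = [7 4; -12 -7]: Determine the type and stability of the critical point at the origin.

saddle

A = [[7,4],[-12,-7]]; det(A-λI) = λ^2 - 1.
λ = -1, 1: opposite signs.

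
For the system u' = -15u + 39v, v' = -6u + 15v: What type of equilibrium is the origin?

A = [[-15,39],[-6,15]]; det(A-λI) = λ^2 + 9.
λ = 0 ± 3i: zero real part.

center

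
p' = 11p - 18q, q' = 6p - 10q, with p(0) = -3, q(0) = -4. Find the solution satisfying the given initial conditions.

Coefficient matrix A = [[11, -18], [6, -10]].
Characteristic polynomial det(A - λI) = λ^2 - λ - 2 = 0.
Eigenvalues λ = 2, -1.
For λ=2: (A-λI) row 1 is [9, -18], so an eigenvector is (2, 1).
For λ=-1: (A-λI) row 1 is [12, -18], so an eigenvector is (3, 2).
General solution: C_1e^(2t)(2,1) + C_2e^(-t)(3,2).
Applying p(0)=-3, q(0)=-4 gives C_1=6, C_2=-5.

p(t) = 12e^(2t) - 15e^(-t), q(t) = 6e^(2t) - 10e^(-t)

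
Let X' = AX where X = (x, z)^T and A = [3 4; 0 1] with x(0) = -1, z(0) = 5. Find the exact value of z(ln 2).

A = [[3,4],[0,1]]; eigenvalues λ = 1, 3.
Eigenvectors: (2,-1) for λ=1, (1,0) for λ=3.
From the initial condition, c_1 = -5, c_2 = 9.
z(ln 2) = (-5)(2^1)(-1) + (9)(2^3)(0) = 10.

10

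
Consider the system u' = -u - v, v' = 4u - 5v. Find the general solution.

u(t) = -c_1e^(-3t) - c_2te^(-3t), v(t) = -2c_1e^(-3t) - 2c_2te^(-3t) + c_2e^(-3t)

Coefficient matrix A = [[-1, -1], [4, -5]].
Characteristic polynomial det(A - λI) = λ^2 + 6λ + 9 = 0.
Single eigenvalue λ = -3 with algebraic multiplicity 2.
Eigenvector v = (-1,-2); generalized eigenvector w with (A-λI)w=v is (0,1).
General solution: e^(-3t)[c_1·v + c_2·(t·v + w)].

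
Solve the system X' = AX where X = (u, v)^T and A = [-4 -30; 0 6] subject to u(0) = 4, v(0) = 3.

Coefficient matrix A = [[-4, -30], [0, 6]].
Characteristic polynomial det(A - λI) = λ^2 - 2λ - 24 = 0.
Eigenvalues λ = -4, 6.
For λ=-4: (A-λI) row 1 is [0, -30], so an eigenvector is (-1, 0).
For λ=6: (A-λI) row 1 is [-10, -30], so an eigenvector is (3, -1).
General solution: K_1e^(-4t)(-1,0) + K_2e^(6t)(3,-1).
Applying u(0)=4, v(0)=3 gives K_1=-13, K_2=-3.

u(t) = -9e^(6t) + 13e^(-4t), v(t) = 3e^(6t)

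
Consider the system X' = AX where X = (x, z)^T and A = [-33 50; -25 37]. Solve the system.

Coefficient matrix A = [[-33, 50], [-25, 37]].
Characteristic polynomial det(A - λI) = λ^2 - 4λ + 29 = 0.
Eigenvalues λ = 2 ± 5i (complex conjugate pair).
For λ=2+5i: an eigenvector is (-1,-1) - i(-3,-2) = (-1 + 3i, -1 + 2i).
A real fundamental pair from Re and Im of e^((2+5i)t)v: X_1 = e^(2t)(cos(5t)·(-1,-1) + sin(5t)·(-3,-2)), X_2 = e^(2t)(sin(5t)·(-1,-1) - cos(5t)·(-3,-2)).
General solution: c_1X_1 + c_2X_2.

x(t) = -3c_1e^(2t)sin(5t) - c_1e^(2t)cos(5t) - c_2e^(2t)sin(5t) + 3c_2e^(2t)cos(5t), z(t) = -2c_1e^(2t)sin(5t) - c_1e^(2t)cos(5t) - c_2e^(2t)sin(5t) + 2c_2e^(2t)cos(5t)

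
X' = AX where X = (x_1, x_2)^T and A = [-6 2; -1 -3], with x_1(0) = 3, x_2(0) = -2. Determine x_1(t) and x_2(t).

Coefficient matrix A = [[-6, 2], [-1, -3]].
Characteristic polynomial det(A - λI) = λ^2 + 9λ + 20 = 0.
Eigenvalues λ = -5, -4.
For λ=-5: (A-λI) row 1 is [-1, 2], so an eigenvector is (2, 1).
For λ=-4: (A-λI) row 1 is [-2, 2], so an eigenvector is (-1, -1).
General solution: K_1e^(-5t)(2,1) + K_2e^(-4t)(-1,-1).
Applying x_1(0)=3, x_2(0)=-2 gives K_1=5, K_2=7.

x_1(t) = -7e^(-4t) + 10e^(-5t), x_2(t) = -7e^(-4t) + 5e^(-5t)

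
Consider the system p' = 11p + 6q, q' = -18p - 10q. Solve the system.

p(t) = 2C_1e^(2t) + C_2e^(-t), q(t) = -3C_1e^(2t) - 2C_2e^(-t)

Coefficient matrix A = [[11, 6], [-18, -10]].
Characteristic polynomial det(A - λI) = λ^2 - λ - 2 = 0.
Eigenvalues λ = 2, -1.
For λ=2: (A-λI) row 1 is [9, 6], so an eigenvector is (2, -3).
For λ=-1: (A-λI) row 1 is [12, 6], so an eigenvector is (1, -2).
General solution: C_1e^(2t)(2,-3) + C_2e^(-t)(1,-2).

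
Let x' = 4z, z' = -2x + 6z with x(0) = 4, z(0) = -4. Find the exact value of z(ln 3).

-900

A = [[0,4],[-2,6]]; eigenvalues λ = 4, 2.
Eigenvectors: (1,1) for λ=4, (-2,-1) for λ=2.
From the initial condition, c_1 = -12, c_2 = -8.
z(ln 3) = (-12)(3^4)(1) + (-8)(3^2)(-1) = -900.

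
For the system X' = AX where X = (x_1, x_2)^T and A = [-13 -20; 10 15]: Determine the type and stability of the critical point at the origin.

unstable spiral

A = [[-13,-20],[10,15]]; det(A-λI) = λ^2 - 2λ + 5.
λ = 1 ± 2i: positive real part.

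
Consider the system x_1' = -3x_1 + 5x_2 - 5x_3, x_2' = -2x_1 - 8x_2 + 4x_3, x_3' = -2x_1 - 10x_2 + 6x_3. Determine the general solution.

Coefficient matrix A = [[-3, 5, -5], [-2, -8, 4], [-2, -10, 6]].
det(A - λI) = 0 gives eigenvalues λ = -4, 2, -3.
For λ=-4: eigenvector (0,1,1).
For λ=2: eigenvector (1,-1,-2).
For λ=-3: eigenvector (1,-2,-2).
General solution: C_1e^(-4t)(0,1,1) + C_2e^(2t)(1,-1,-2) + C_3e^(-3t)(1,-2,-2).

x_1(t) = C_2e^(2t) + C_3e^(-3t), x_2(t) = C_1e^(-4t) - C_2e^(2t) - 2C_3e^(-3t), x_3(t) = C_1e^(-4t) - 2C_2e^(2t) - 2C_3e^(-3t)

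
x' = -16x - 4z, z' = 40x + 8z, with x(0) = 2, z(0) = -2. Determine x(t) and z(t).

x(t) = -4e^(-4t)sin(4t) + 2e^(-4t)cos(4t), z(t) = 14e^(-4t)sin(4t) - 2e^(-4t)cos(4t)

Coefficient matrix A = [[-16, -4], [40, 8]].
Characteristic polynomial det(A - λI) = λ^2 + 8λ + 32 = 0.
Eigenvalues λ = -4 ± 4i (complex conjugate pair).
For λ=-4+4i: an eigenvector is (0,1) - i(-1,3) = (0 + i, 1 - 3i).
A real fundamental pair from Re and Im of e^((-4+4i)t)v: X_1 = e^(-4t)(cos(4t)·(0,1) + sin(4t)·(-1,3)), X_2 = e^(-4t)(sin(4t)·(0,1) - cos(4t)·(-1,3)).
General solution: c_1X_1 + c_2X_2.
Applying x(0)=2, z(0)=-2 gives c_1=4, c_2=2.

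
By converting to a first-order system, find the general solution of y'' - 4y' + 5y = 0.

Let x_1 = y, x_2 = y'. Then x_1' = x_2 and x_2' = -5x_1 + 4x_2.
A = [[0,1],[-5,4]]; det(A-λI) = λ^2 - 4λ + 5.
Eigenvalues λ = 2 ± i.

y(t) = K_1e^(2t)cos(t) + K_2e^(2t)sin(t)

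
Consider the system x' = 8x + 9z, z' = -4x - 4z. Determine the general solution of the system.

x(t) = -3C_1e^(2t) - 3C_2te^(2t) - 2C_2e^(2t), z(t) = 2C_1e^(2t) + 2C_2te^(2t) + C_2e^(2t)

Coefficient matrix A = [[8, 9], [-4, -4]].
Characteristic polynomial det(A - λI) = λ^2 - 4λ + 4 = 0.
Single eigenvalue λ = 2 with algebraic multiplicity 2.
Eigenvector v = (-3,2); generalized eigenvector w with (A-λI)w=v is (-2,1).
General solution: e^(2t)[C_1·v + C_2·(t·v + w)].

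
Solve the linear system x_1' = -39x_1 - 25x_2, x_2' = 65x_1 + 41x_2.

Coefficient matrix A = [[-39, -25], [65, 41]].
Characteristic polynomial det(A - λI) = λ^2 - 2λ + 26 = 0.
Eigenvalues λ = 1 ± 5i (complex conjugate pair).
For λ=1+5i: an eigenvector is (1,-2) - i(2,-3) = (1 - 2i, -2 + 3i).
A real fundamental pair from Re and Im of e^((1+5i)t)v: X_1 = e^(t)(cos(5t)·(1,-2) + sin(5t)·(2,-3)), X_2 = e^(t)(sin(5t)·(1,-2) - cos(5t)·(2,-3)).
General solution: C_1X_1 + C_2X_2.

x_1(t) = 2C_1e^(t)sin(5t) + C_1e^(t)cos(5t) + C_2e^(t)sin(5t) - 2C_2e^(t)cos(5t), x_2(t) = -3C_1e^(t)sin(5t) - 2C_1e^(t)cos(5t) - 2C_2e^(t)sin(5t) + 3C_2e^(t)cos(5t)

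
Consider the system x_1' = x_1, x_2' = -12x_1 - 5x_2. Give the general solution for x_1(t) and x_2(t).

x_1(t) = C_1e^(t), x_2(t) = -2C_1e^(t) + C_2e^(-5t)

Coefficient matrix A = [[1, 0], [-12, -5]].
Characteristic polynomial det(A - λI) = λ^2 + 4λ - 5 = 0.
Eigenvalues λ = 1, -5.
For λ=1: (A-λI) row 2 is [-12, -6], so an eigenvector is (1, -2).
For λ=-5: (A-λI) row 1 is [6, 0], so an eigenvector is (0, 1).
General solution: C_1e^(t)(1,-2) + C_2e^(-5t)(0,1).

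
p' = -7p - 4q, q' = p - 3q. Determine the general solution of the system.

p(t) = -2c_1e^(-5t) - 2c_2te^(-5t) - c_2e^(-5t), q(t) = c_1e^(-5t) + c_2te^(-5t) + c_2e^(-5t)

Coefficient matrix A = [[-7, -4], [1, -3]].
Characteristic polynomial det(A - λI) = λ^2 + 10λ + 25 = 0.
Single eigenvalue λ = -5 with algebraic multiplicity 2.
Eigenvector v = (-2,1); generalized eigenvector w with (A-λI)w=v is (-1,1).
General solution: e^(-5t)[c_1·v + c_2·(t·v + w)].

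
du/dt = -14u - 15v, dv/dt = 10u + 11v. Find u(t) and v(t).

Coefficient matrix A = [[-14, -15], [10, 11]].
Characteristic polynomial det(A - λI) = λ^2 + 3λ - 4 = 0.
Eigenvalues λ = 1, -4.
For λ=1: (A-λI) row 1 is [-15, -15], so an eigenvector is (-1, 1).
For λ=-4: (A-λI) row 1 is [-10, -15], so an eigenvector is (3, -2).
General solution: C_1e^(t)(-1,1) + C_2e^(-4t)(3,-2).

u(t) = -C_1e^(t) + 3C_2e^(-4t), v(t) = C_1e^(t) - 2C_2e^(-4t)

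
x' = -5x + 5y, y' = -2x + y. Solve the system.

x(t) = -K_1e^(-2t)sin(t) + 2K_1e^(-2t)cos(t) + 2K_2e^(-2t)sin(t) + K_2e^(-2t)cos(t), y(t) = -K_1e^(-2t)sin(t) + K_1e^(-2t)cos(t) + K_2e^(-2t)sin(t) + K_2e^(-2t)cos(t)

Coefficient matrix A = [[-5, 5], [-2, 1]].
Characteristic polynomial det(A - λI) = λ^2 + 4λ + 5 = 0.
Eigenvalues λ = -2 ± i (complex conjugate pair).
For λ=-2+i: an eigenvector is (2,1) - i(-1,-1) = (2 + i, 1 + i).
A real fundamental pair from Re and Im of e^((-2+i)t)v: X_1 = e^(-2t)(cos(t)·(2,1) + sin(t)·(-1,-1)), X_2 = e^(-2t)(sin(t)·(2,1) - cos(t)·(-1,-1)).
General solution: K_1X_1 + K_2X_2.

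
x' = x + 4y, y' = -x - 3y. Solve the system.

Coefficient matrix A = [[1, 4], [-1, -3]].
Characteristic polynomial det(A - λI) = λ^2 + 2λ + 1 = 0.
Single eigenvalue λ = -1 with algebraic multiplicity 2.
Eigenvector v = (-2,1); generalized eigenvector w with (A-λI)w=v is (1,-1).
General solution: e^(-t)[C_1·v + C_2·(t·v + w)].

x(t) = -2C_1e^(-t) - 2C_2te^(-t) + C_2e^(-t), y(t) = C_1e^(-t) + C_2te^(-t) - C_2e^(-t)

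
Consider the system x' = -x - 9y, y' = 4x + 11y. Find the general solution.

Coefficient matrix A = [[-1, -9], [4, 11]].
Characteristic polynomial det(A - λI) = λ^2 - 10λ + 25 = 0.
Single eigenvalue λ = 5 with algebraic multiplicity 2.
Eigenvector v = (-3,2); generalized eigenvector w with (A-λI)w=v is (-1,1).
General solution: e^(5t)[K_1·v + K_2·(t·v + w)].

x(t) = -3K_1e^(5t) - 3K_2te^(5t) - K_2e^(5t), y(t) = 2K_1e^(5t) + 2K_2te^(5t) + K_2e^(5t)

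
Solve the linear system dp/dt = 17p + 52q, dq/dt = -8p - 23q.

Coefficient matrix A = [[17, 52], [-8, -23]].
Characteristic polynomial det(A - λI) = λ^2 + 6λ + 25 = 0.
Eigenvalues λ = -3 ± 4i (complex conjugate pair).
For λ=-3+4i: an eigenvector is (2,-1) - i(-3,1) = (2 + 3i, -1 - i).
A real fundamental pair from Re and Im of e^((-3+4i)t)v: X_1 = e^(-3t)(cos(4t)·(2,-1) + sin(4t)·(-3,1)), X_2 = e^(-3t)(sin(4t)·(2,-1) - cos(4t)·(-3,1)).
General solution: c_1X_1 + c_2X_2.

p(t) = -3c_1e^(-3t)sin(4t) + 2c_1e^(-3t)cos(4t) + 2c_2e^(-3t)sin(4t) + 3c_2e^(-3t)cos(4t), q(t) = c_1e^(-3t)sin(4t) - c_1e^(-3t)cos(4t) - c_2e^(-3t)sin(4t) - c_2e^(-3t)cos(4t)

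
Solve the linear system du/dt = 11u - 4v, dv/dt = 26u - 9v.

Coefficient matrix A = [[11, -4], [26, -9]].
Characteristic polynomial det(A - λI) = λ^2 - 2λ + 5 = 0.
Eigenvalues λ = 1 ± 2i (complex conjugate pair).
For λ=1+2i: an eigenvector is (-1,-2) - i(-1,-3) = (-1 + i, -2 + 3i).
A real fundamental pair from Re and Im of e^((1+2i)t)v: X_1 = e^(t)(cos(2t)·(-1,-2) + sin(2t)·(-1,-3)), X_2 = e^(t)(sin(2t)·(-1,-2) - cos(2t)·(-1,-3)).
General solution: K_1X_1 + K_2X_2.

u(t) = -K_1e^(t)sin(2t) - K_1e^(t)cos(2t) - K_2e^(t)sin(2t) + K_2e^(t)cos(2t), v(t) = -3K_1e^(t)sin(2t) - 2K_1e^(t)cos(2t) - 2K_2e^(t)sin(2t) + 3K_2e^(t)cos(2t)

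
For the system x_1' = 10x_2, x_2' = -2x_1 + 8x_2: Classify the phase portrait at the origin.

A = [[0,10],[-2,8]]; det(A-λI) = λ^2 - 8λ + 20.
λ = 4 ± 2i: positive real part.

unstable spiral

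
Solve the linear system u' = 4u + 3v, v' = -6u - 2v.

u(t) = C_1e^(t)cos(3t) + C_2e^(t)sin(3t), v(t) = -C_1e^(t)sin(3t) - C_1e^(t)cos(3t) - C_2e^(t)sin(3t) + C_2e^(t)cos(3t)

Coefficient matrix A = [[4, 3], [-6, -2]].
Characteristic polynomial det(A - λI) = λ^2 - 2λ + 10 = 0.
Eigenvalues λ = 1 ± 3i (complex conjugate pair).
For λ=1+3i: an eigenvector is (1,-1) - i(0,-1) = (1, -1 + i).
A real fundamental pair from Re and Im of e^((1+3i)t)v: X_1 = e^(t)(cos(3t)·(1,-1) + sin(3t)·(0,-1)), X_2 = e^(t)(sin(3t)·(1,-1) - cos(3t)·(0,-1)).
General solution: C_1X_1 + C_2X_2.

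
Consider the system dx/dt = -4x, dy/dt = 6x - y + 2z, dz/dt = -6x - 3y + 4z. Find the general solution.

Coefficient matrix A = [[-4, 0, 0], [6, -1, 2], [-6, -3, 4]].
det(A - λI) = 0 gives eigenvalues λ = -4, 2, 1.
For λ=-4: eigenvector (1,-2,0).
For λ=2: eigenvector (0,2,3).
For λ=1: eigenvector (0,1,1).
General solution: K_1e^(-4t)(1,-2,0) + K_2e^(2t)(0,2,3) + K_3e^(t)(0,1,1).

x(t) = K_1e^(-4t), y(t) = -2K_1e^(-4t) + 2K_2e^(2t) + K_3e^(t), z(t) = 3K_2e^(2t) + K_3e^(t)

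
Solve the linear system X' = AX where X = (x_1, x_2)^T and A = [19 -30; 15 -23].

Coefficient matrix A = [[19, -30], [15, -23]].
Characteristic polynomial det(A - λI) = λ^2 + 4λ + 13 = 0.
Eigenvalues λ = -2 ± 3i (complex conjugate pair).
For λ=-2+3i: an eigenvector is (-3,-2) - i(-1,-1) = (-3 + i, -2 + i).
A real fundamental pair from Re and Im of e^((-2+3i)t)v: X_1 = e^(-2t)(cos(3t)·(-3,-2) + sin(3t)·(-1,-1)), X_2 = e^(-2t)(sin(3t)·(-3,-2) - cos(3t)·(-1,-1)).
General solution: c_1X_1 + c_2X_2.

x_1(t) = -c_1e^(-2t)sin(3t) - 3c_1e^(-2t)cos(3t) - 3c_2e^(-2t)sin(3t) + c_2e^(-2t)cos(3t), x_2(t) = -c_1e^(-2t)sin(3t) - 2c_1e^(-2t)cos(3t) - 2c_2e^(-2t)sin(3t) + c_2e^(-2t)cos(3t)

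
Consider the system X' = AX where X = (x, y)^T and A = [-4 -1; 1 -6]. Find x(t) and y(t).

x(t) = C_1e^(-5t) + C_2te^(-5t) - C_2e^(-5t), y(t) = C_1e^(-5t) + C_2te^(-5t) - 2C_2e^(-5t)

Coefficient matrix A = [[-4, -1], [1, -6]].
Characteristic polynomial det(A - λI) = λ^2 + 10λ + 25 = 0.
Single eigenvalue λ = -5 with algebraic multiplicity 2.
Eigenvector v = (1,1); generalized eigenvector w with (A-λI)w=v is (-1,-2).
General solution: e^(-5t)[C_1·v + C_2·(t·v + w)].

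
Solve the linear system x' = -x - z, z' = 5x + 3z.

x(t) = K_1e^(t)cos(t) + K_2e^(t)sin(t), z(t) = K_1e^(t)sin(t) - 2K_1e^(t)cos(t) - 2K_2e^(t)sin(t) - K_2e^(t)cos(t)

Coefficient matrix A = [[-1, -1], [5, 3]].
Characteristic polynomial det(A - λI) = λ^2 - 2λ + 2 = 0.
Eigenvalues λ = 1 ± i (complex conjugate pair).
For λ=1+i: an eigenvector is (1,-2) - i(0,1) = (1, -2 - i).
A real fundamental pair from Re and Im of e^((1+i)t)v: X_1 = e^(t)(cos(t)·(1,-2) + sin(t)·(0,1)), X_2 = e^(t)(sin(t)·(1,-2) - cos(t)·(0,1)).
General solution: K_1X_1 + K_2X_2.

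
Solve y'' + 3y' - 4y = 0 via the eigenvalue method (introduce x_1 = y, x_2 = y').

y(t) = C_1e^(-4t) + C_2e^(t)

Let x_1 = y, x_2 = y'. Then x_1' = x_2 and x_2' = 4x_1 - 3x_2.
A = [[0,1],[4,-3]]; det(A-λI) = λ^2 + 3λ - 4.
Eigenvalues λ = -4, 1 with eigenvectors (1,-4), (1,1).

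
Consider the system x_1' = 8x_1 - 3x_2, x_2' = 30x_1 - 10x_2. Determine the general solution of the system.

x_1(t) = c_1e^(-t)sin(3t) - c_2e^(-t)cos(3t), x_2(t) = 3c_1e^(-t)sin(3t) - c_1e^(-t)cos(3t) - c_2e^(-t)sin(3t) - 3c_2e^(-t)cos(3t)

Coefficient matrix A = [[8, -3], [30, -10]].
Characteristic polynomial det(A - λI) = λ^2 + 2λ + 10 = 0.
Eigenvalues λ = -1 ± 3i (complex conjugate pair).
For λ=-1+3i: an eigenvector is (0,-1) - i(1,3) = (0 - i, -1 - 3i).
A real fundamental pair from Re and Im of e^((-1+3i)t)v: X_1 = e^(-t)(cos(3t)·(0,-1) + sin(3t)·(1,3)), X_2 = e^(-t)(sin(3t)·(0,-1) - cos(3t)·(1,3)).
General solution: c_1X_1 + c_2X_2.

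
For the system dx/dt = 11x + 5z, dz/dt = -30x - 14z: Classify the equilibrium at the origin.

A = [[11,5],[-30,-14]]; det(A-λI) = λ^2 + 3λ - 4.
λ = 1, -4: opposite signs.

saddle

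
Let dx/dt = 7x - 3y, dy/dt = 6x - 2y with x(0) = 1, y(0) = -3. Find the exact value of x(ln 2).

A = [[7,-3],[6,-2]]; eigenvalues λ = 1, 4.
Eigenvectors: (1,2) for λ=1, (1,1) for λ=4.
From the initial condition, c_1 = -4, c_2 = 5.
x(ln 2) = (-4)(2^1)(1) + (5)(2^4)(1) = 72.

72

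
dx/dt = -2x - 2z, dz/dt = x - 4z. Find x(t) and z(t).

x(t) = -c_1e^(-3t)sin(t) + c_1e^(-3t)cos(t) + c_2e^(-3t)sin(t) + c_2e^(-3t)cos(t), z(t) = c_1e^(-3t)cos(t) + c_2e^(-3t)sin(t)

Coefficient matrix A = [[-2, -2], [1, -4]].
Characteristic polynomial det(A - λI) = λ^2 + 6λ + 10 = 0.
Eigenvalues λ = -3 ± i (complex conjugate pair).
For λ=-3+i: an eigenvector is (1,1) - i(-1,0) = (1 + i, 1).
A real fundamental pair from Re and Im of e^((-3+i)t)v: X_1 = e^(-3t)(cos(t)·(1,1) + sin(t)·(-1,0)), X_2 = e^(-3t)(sin(t)·(1,1) - cos(t)·(-1,0)).
General solution: c_1X_1 + c_2X_2.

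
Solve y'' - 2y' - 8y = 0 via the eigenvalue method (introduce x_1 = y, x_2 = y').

Let x_1 = y, x_2 = y'. Then x_1' = x_2 and x_2' = 8x_1 + 2x_2.
A = [[0,1],[8,2]]; det(A-λI) = λ^2 - 2λ - 8.
Eigenvalues λ = -2, 4 with eigenvectors (1,-2), (1,4).

y(t) = c_1e^(-2t) + c_2e^(4t)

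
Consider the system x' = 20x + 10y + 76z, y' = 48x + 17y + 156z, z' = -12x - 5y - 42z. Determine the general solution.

Coefficient matrix A = [[20, 10, 76], [48, 17, 156], [-12, -5, -42]].
det(A - λI) = 0 gives eigenvalues λ = -4, 2, -3.
For λ=-4: eigenvector (-3,-8,2).
For λ=2: eigenvector (2,4,-1).
For λ=-3: eigenvector (-2,-3,1).
General solution: c_1e^(-4t)(-3,-8,2) + c_2e^(2t)(2,4,-1) + c_3e^(-3t)(-2,-3,1).

x(t) = -3c_1e^(-4t) + 2c_2e^(2t) - 2c_3e^(-3t), y(t) = -8c_1e^(-4t) + 4c_2e^(2t) - 3c_3e^(-3t), z(t) = 2c_1e^(-4t) - c_2e^(2t) + c_3e^(-3t)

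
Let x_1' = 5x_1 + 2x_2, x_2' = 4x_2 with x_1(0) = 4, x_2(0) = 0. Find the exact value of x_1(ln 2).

A = [[5,2],[0,4]]; eigenvalues λ = 4, 5.
Eigenvectors: (2,-1) for λ=4, (-1,0) for λ=5.
From the initial condition, c_1 = 0, c_2 = -4.
x_1(ln 2) = (0)(2^4)(2) + (-4)(2^5)(-1) = 128.

128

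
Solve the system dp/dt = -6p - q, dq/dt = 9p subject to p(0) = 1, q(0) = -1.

p(t) = -2te^(-3t) + e^(-3t), q(t) = 6te^(-3t) - e^(-3t)

Coefficient matrix A = [[-6, -1], [9, 0]].
Characteristic polynomial det(A - λI) = λ^2 + 6λ + 9 = 0.
Single eigenvalue λ = -3 with algebraic multiplicity 2.
Eigenvector v = (-1,3); generalized eigenvector w with (A-λI)w=v is (0,1).
General solution: e^(-3t)[c_1·v + c_2·(t·v + w)].
Applying p(0)=1, q(0)=-1 gives c_1=-1, c_2=2.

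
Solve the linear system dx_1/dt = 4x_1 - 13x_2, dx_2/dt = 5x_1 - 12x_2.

x_1(t) = -3c_1e^(-4t)sin(t) - 2c_1e^(-4t)cos(t) - 2c_2e^(-4t)sin(t) + 3c_2e^(-4t)cos(t), x_2(t) = -2c_1e^(-4t)sin(t) - c_1e^(-4t)cos(t) - c_2e^(-4t)sin(t) + 2c_2e^(-4t)cos(t)

Coefficient matrix A = [[4, -13], [5, -12]].
Characteristic polynomial det(A - λI) = λ^2 + 8λ + 17 = 0.
Eigenvalues λ = -4 ± i (complex conjugate pair).
For λ=-4+i: an eigenvector is (-2,-1) - i(-3,-2) = (-2 + 3i, -1 + 2i).
A real fundamental pair from Re and Im of e^((-4+i)t)v: X_1 = e^(-4t)(cos(t)·(-2,-1) + sin(t)·(-3,-2)), X_2 = e^(-4t)(sin(t)·(-2,-1) - cos(t)·(-3,-2)).
General solution: c_1X_1 + c_2X_2.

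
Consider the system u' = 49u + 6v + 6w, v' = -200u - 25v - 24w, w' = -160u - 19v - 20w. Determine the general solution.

Coefficient matrix A = [[49, 6, 6], [-200, -25, -24], [-160, -19, -20]].
det(A - λI) = 0 gives eigenvalues λ = 1, -1, 4.
For λ=1: eigenvector (1,-4,-4).
For λ=-1: eigenvector (0,1,-1).
For λ=4: eigenvector (2,-8,-7).
General solution: C_1e^(t)(1,-4,-4) + C_2e^(-t)(0,1,-1) + C_3e^(4t)(2,-8,-7).

u(t) = C_1e^(t) + 2C_3e^(4t), v(t) = -4C_1e^(t) + C_2e^(-t) - 8C_3e^(4t), w(t) = -4C_1e^(t) - C_2e^(-t) - 7C_3e^(4t)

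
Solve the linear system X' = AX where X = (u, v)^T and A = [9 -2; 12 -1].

u(t) = C_1e^(3t) - C_2e^(5t), v(t) = 3C_1e^(3t) - 2C_2e^(5t)

Coefficient matrix A = [[9, -2], [12, -1]].
Characteristic polynomial det(A - λI) = λ^2 - 8λ + 15 = 0.
Eigenvalues λ = 3, 5.
For λ=3: (A-λI) row 1 is [6, -2], so an eigenvector is (1, 3).
For λ=5: (A-λI) row 1 is [4, -2], so an eigenvector is (-1, -2).
General solution: C_1e^(3t)(1,3) + C_2e^(5t)(-1,-2).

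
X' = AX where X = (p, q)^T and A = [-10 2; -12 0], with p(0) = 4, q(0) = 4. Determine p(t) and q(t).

p(t) = -4e^(-4t) + 8e^(-6t), q(t) = -12e^(-4t) + 16e^(-6t)

Coefficient matrix A = [[-10, 2], [-12, 0]].
Characteristic polynomial det(A - λI) = λ^2 + 10λ + 24 = 0.
Eigenvalues λ = -4, -6.
For λ=-4: (A-λI) row 1 is [-6, 2], so an eigenvector is (-1, -3).
For λ=-6: (A-λI) row 1 is [-4, 2], so an eigenvector is (-1, -2).
General solution: C_1e^(-4t)(-1,-3) + C_2e^(-6t)(-1,-2).
Applying p(0)=4, q(0)=4 gives C_1=4, C_2=-8.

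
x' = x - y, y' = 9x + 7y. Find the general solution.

Coefficient matrix A = [[1, -1], [9, 7]].
Characteristic polynomial det(A - λI) = λ^2 - 8λ + 16 = 0.
Single eigenvalue λ = 4 with algebraic multiplicity 2.
Eigenvector v = (-1,3); generalized eigenvector w with (A-λI)w=v is (1,-2).
General solution: e^(4t)[K_1·v + K_2·(t·v + w)].

x(t) = -K_1e^(4t) - K_2te^(4t) + K_2e^(4t), y(t) = 3K_1e^(4t) + 3K_2te^(4t) - 2K_2e^(4t)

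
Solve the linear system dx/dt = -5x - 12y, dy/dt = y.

Coefficient matrix A = [[-5, -12], [0, 1]].
Characteristic polynomial det(A - λI) = λ^2 + 4λ - 5 = 0.
Eigenvalues λ = 1, -5.
For λ=1: (A-λI) row 1 is [-6, -12], so an eigenvector is (-2, 1).
For λ=-5: (A-λI) row 1 is [0, -12], so an eigenvector is (-1, 0).
General solution: c_1e^(t)(-2,1) + c_2e^(-5t)(-1,0).

x(t) = -2c_1e^(t) - c_2e^(-5t), y(t) = c_1e^(t)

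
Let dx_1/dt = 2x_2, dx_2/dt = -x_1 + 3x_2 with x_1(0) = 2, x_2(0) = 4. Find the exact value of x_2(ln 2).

A = [[0,2],[-1,3]]; eigenvalues λ = 1, 2.
Eigenvectors: (2,1) for λ=1, (1,1) for λ=2.
From the initial condition, c_1 = -2, c_2 = 6.
x_2(ln 2) = (-2)(2^1)(1) + (6)(2^2)(1) = 20.

20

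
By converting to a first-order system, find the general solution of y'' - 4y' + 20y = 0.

Let x_1 = y, x_2 = y'. Then x_1' = x_2 and x_2' = -20x_1 + 4x_2.
A = [[0,1],[-20,4]]; det(A-λI) = λ^2 - 4λ + 20.
Eigenvalues λ = 2 ± 4i.

y(t) = C_1e^(2t)cos(4t) + C_2e^(2t)sin(4t)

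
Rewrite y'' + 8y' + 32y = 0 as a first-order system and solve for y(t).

Let x_1 = y, x_2 = y'. Then x_1' = x_2 and x_2' = -32x_1 - 8x_2.
A = [[0,1],[-32,-8]]; det(A-λI) = λ^2 + 8λ + 32.
Eigenvalues λ = -4 ± 4i.

y(t) = C_1e^(-4t)cos(4t) + C_2e^(-4t)sin(4t)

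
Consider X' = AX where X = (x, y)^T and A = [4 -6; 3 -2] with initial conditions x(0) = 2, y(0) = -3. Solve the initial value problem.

x(t) = 8e^(t)sin(3t) + 2e^(t)cos(3t), y(t) = 5e^(t)sin(3t) - 3e^(t)cos(3t)

Coefficient matrix A = [[4, -6], [3, -2]].
Characteristic polynomial det(A - λI) = λ^2 - 2λ + 10 = 0.
Eigenvalues λ = 1 ± 3i (complex conjugate pair).
For λ=1+3i: an eigenvector is (-1,-1) - i(1,0) = (-1 - i, -1).
A real fundamental pair from Re and Im of e^((1+3i)t)v: X_1 = e^(t)(cos(3t)·(-1,-1) + sin(3t)·(1,0)), X_2 = e^(t)(sin(3t)·(-1,-1) - cos(3t)·(1,0)).
General solution: c_1X_1 + c_2X_2.
Applying x(0)=2, y(0)=-3 gives c_1=3, c_2=-5.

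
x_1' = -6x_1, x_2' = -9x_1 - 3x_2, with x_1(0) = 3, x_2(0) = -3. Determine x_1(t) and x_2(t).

Coefficient matrix A = [[-6, 0], [-9, -3]].
Characteristic polynomial det(A - λI) = λ^2 + 9λ + 18 = 0.
Eigenvalues λ = -6, -3.
For λ=-6: (A-λI) row 2 is [-9, 3], so an eigenvector is (1, 3).
For λ=-3: (A-λI) row 1 is [-3, 0], so an eigenvector is (0, -1).
General solution: C_1e^(-6t)(1,3) + C_2e^(-3t)(0,-1).
Applying x_1(0)=3, x_2(0)=-3 gives C_1=3, C_2=12.

x_1(t) = 3e^(-6t), x_2(t) = -12e^(-3t) + 9e^(-6t)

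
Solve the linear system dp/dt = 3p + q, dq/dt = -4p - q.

p(t) = c_1e^(t) + c_2te^(t), q(t) = -2c_1e^(t) - 2c_2te^(t) + c_2e^(t)

Coefficient matrix A = [[3, 1], [-4, -1]].
Characteristic polynomial det(A - λI) = λ^2 - 2λ + 1 = 0.
Single eigenvalue λ = 1 with algebraic multiplicity 2.
Eigenvector v = (1,-2); generalized eigenvector w with (A-λI)w=v is (0,1).
General solution: e^(t)[c_1·v + c_2·(t·v + w)].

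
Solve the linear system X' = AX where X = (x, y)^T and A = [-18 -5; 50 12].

x(t) = K_1e^(-3t)sin(5t) - K_2e^(-3t)cos(5t), y(t) = -3K_1e^(-3t)sin(5t) - K_1e^(-3t)cos(5t) - K_2e^(-3t)sin(5t) + 3K_2e^(-3t)cos(5t)

Coefficient matrix A = [[-18, -5], [50, 12]].
Characteristic polynomial det(A - λI) = λ^2 + 6λ + 34 = 0.
Eigenvalues λ = -3 ± 5i (complex conjugate pair).
For λ=-3+5i: an eigenvector is (0,-1) - i(1,-3) = (0 - i, -1 + 3i).
A real fundamental pair from Re and Im of e^((-3+5i)t)v: X_1 = e^(-3t)(cos(5t)·(0,-1) + sin(5t)·(1,-3)), X_2 = e^(-3t)(sin(5t)·(0,-1) - cos(5t)·(1,-3)).
General solution: K_1X_1 + K_2X_2.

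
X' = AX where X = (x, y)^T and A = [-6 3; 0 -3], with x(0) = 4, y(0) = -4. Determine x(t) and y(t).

x(t) = -4e^(-3t) + 8e^(-6t), y(t) = -4e^(-3t)

Coefficient matrix A = [[-6, 3], [0, -3]].
Characteristic polynomial det(A - λI) = λ^2 + 9λ + 18 = 0.
Eigenvalues λ = -3, -6.
For λ=-3: (A-λI) row 1 is [-3, 3], so an eigenvector is (-1, -1).
For λ=-6: (A-λI) row 1 is [0, 3], so an eigenvector is (1, 0).
General solution: K_1e^(-3t)(-1,-1) + K_2e^(-6t)(1,0).
Applying x(0)=4, y(0)=-4 gives K_1=4, K_2=8.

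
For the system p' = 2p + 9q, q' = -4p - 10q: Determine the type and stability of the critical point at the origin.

A = [[2,9],[-4,-10]]; det(A-λI) = λ^2 + 8λ + 16.
repeated λ = -4 with a single eigenvector.

stable improper node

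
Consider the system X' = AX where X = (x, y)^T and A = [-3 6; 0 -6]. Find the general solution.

Coefficient matrix A = [[-3, 6], [0, -6]].
Characteristic polynomial det(A - λI) = λ^2 + 9λ + 18 = 0.
Eigenvalues λ = -6, -3.
For λ=-6: (A-λI) row 1 is [3, 6], so an eigenvector is (2, -1).
For λ=-3: (A-λI) row 1 is [0, 6], so an eigenvector is (-1, 0).
General solution: C_1e^(-6t)(2,-1) + C_2e^(-3t)(-1,0).

x(t) = 2C_1e^(-6t) - C_2e^(-3t), y(t) = -C_1e^(-6t)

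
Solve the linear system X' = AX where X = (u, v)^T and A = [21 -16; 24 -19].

Coefficient matrix A = [[21, -16], [24, -19]].
Characteristic polynomial det(A - λI) = λ^2 - 2λ - 15 = 0.
Eigenvalues λ = -3, 5.
For λ=-3: (A-λI) row 1 is [24, -16], so an eigenvector is (-2, -3).
For λ=5: (A-λI) row 1 is [16, -16], so an eigenvector is (1, 1).
General solution: C_1e^(-3t)(-2,-3) + C_2e^(5t)(1,1).

u(t) = -2C_1e^(-3t) + C_2e^(5t), v(t) = -3C_1e^(-3t) + C_2e^(5t)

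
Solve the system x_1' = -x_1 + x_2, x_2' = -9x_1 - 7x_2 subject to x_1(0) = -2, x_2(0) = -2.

Coefficient matrix A = [[-1, 1], [-9, -7]].
Characteristic polynomial det(A - λI) = λ^2 + 8λ + 16 = 0.
Single eigenvalue λ = -4 with algebraic multiplicity 2.
Eigenvector v = (-1,3); generalized eigenvector w with (A-λI)w=v is (-1,2).
General solution: e^(-4t)[C_1·v + C_2·(t·v + w)].
Applying x_1(0)=-2, x_2(0)=-2 gives C_1=-6, C_2=8.

x_1(t) = -8te^(-4t) - 2e^(-4t), x_2(t) = 24te^(-4t) - 2e^(-4t)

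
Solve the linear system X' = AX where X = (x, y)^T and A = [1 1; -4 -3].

x(t) = -c_1e^(-t) - c_2te^(-t) - c_2e^(-t), y(t) = 2c_1e^(-t) + 2c_2te^(-t) + c_2e^(-t)

Coefficient matrix A = [[1, 1], [-4, -3]].
Characteristic polynomial det(A - λI) = λ^2 + 2λ + 1 = 0.
Single eigenvalue λ = -1 with algebraic multiplicity 2.
Eigenvector v = (-1,2); generalized eigenvector w with (A-λI)w=v is (-1,1).
General solution: e^(-t)[c_1·v + c_2·(t·v + w)].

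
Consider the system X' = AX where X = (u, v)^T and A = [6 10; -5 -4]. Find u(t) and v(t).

Coefficient matrix A = [[6, 10], [-5, -4]].
Characteristic polynomial det(A - λI) = λ^2 - 2λ + 26 = 0.
Eigenvalues λ = 1 ± 5i (complex conjugate pair).
For λ=1+5i: an eigenvector is (1,-1) - i(-1,0) = (1 + i, -1).
A real fundamental pair from Re and Im of e^((1+5i)t)v: X_1 = e^(t)(cos(5t)·(1,-1) + sin(5t)·(-1,0)), X_2 = e^(t)(sin(5t)·(1,-1) - cos(5t)·(-1,0)).
General solution: K_1X_1 + K_2X_2.

u(t) = -K_1e^(t)sin(5t) + K_1e^(t)cos(5t) + K_2e^(t)sin(5t) + K_2e^(t)cos(5t), v(t) = -K_1e^(t)cos(5t) - K_2e^(t)sin(5t)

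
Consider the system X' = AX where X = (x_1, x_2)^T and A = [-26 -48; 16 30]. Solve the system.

Coefficient matrix A = [[-26, -48], [16, 30]].
Characteristic polynomial det(A - λI) = λ^2 - 4λ - 12 = 0.
Eigenvalues λ = 6, -2.
For λ=6: (A-λI) row 1 is [-32, -48], so an eigenvector is (3, -2).
For λ=-2: (A-λI) row 1 is [-24, -48], so an eigenvector is (2, -1).
General solution: c_1e^(6t)(3,-2) + c_2e^(-2t)(2,-1).

x_1(t) = 3c_1e^(6t) + 2c_2e^(-2t), x_2(t) = -2c_1e^(6t) - c_2e^(-2t)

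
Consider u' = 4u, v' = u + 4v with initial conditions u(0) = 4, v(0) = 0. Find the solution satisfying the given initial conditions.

u(t) = 4e^(4t), v(t) = 4te^(4t)

Coefficient matrix A = [[4, 0], [1, 4]].
Characteristic polynomial det(A - λI) = λ^2 - 8λ + 16 = 0.
Single eigenvalue λ = 4 with algebraic multiplicity 2.
Eigenvector v = (0,-1); generalized eigenvector w with (A-λI)w=v is (-1,1).
General solution: e^(4t)[K_1·v + K_2·(t·v + w)].
Applying u(0)=4, v(0)=0 gives K_1=-4, K_2=-4.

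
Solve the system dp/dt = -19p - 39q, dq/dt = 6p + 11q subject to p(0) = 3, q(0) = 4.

p(t) = -67e^(-4t)sin(3t) + 3e^(-4t)cos(3t), q(t) = 26e^(-4t)sin(3t) + 4e^(-4t)cos(3t)

Coefficient matrix A = [[-19, -39], [6, 11]].
Characteristic polynomial det(A - λI) = λ^2 + 8λ + 25 = 0.
Eigenvalues λ = -4 ± 3i (complex conjugate pair).
For λ=-4+3i: an eigenvector is (3,-1) - i(-2,1) = (3 + 2i, -1 - i).
A real fundamental pair from Re and Im of e^((-4+3i)t)v: X_1 = e^(-4t)(cos(3t)·(3,-1) + sin(3t)·(-2,1)), X_2 = e^(-4t)(sin(3t)·(3,-1) - cos(3t)·(-2,1)).
General solution: C_1X_1 + C_2X_2.
Applying p(0)=3, q(0)=4 gives C_1=11, C_2=-15.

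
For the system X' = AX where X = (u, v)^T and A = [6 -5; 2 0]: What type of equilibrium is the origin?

unstable spiral

A = [[6,-5],[2,0]]; det(A-λI) = λ^2 - 6λ + 10.
λ = 3 ± i: positive real part.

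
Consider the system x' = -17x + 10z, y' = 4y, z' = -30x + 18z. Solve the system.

Coefficient matrix A = [[-17, 0, 10], [0, 4, 0], [-30, 0, 18]].
det(A - λI) = 0 gives eigenvalues λ = 4, 3, -2.
For λ=4: eigenvector (0,1,0).
For λ=3: eigenvector (1,0,2).
For λ=-2: eigenvector (-2,0,-3).
General solution: K_1e^(4t)(0,1,0) + K_2e^(3t)(1,0,2) + K_3e^(-2t)(-2,0,-3).

x(t) = K_2e^(3t) - 2K_3e^(-2t), y(t) = K_1e^(4t), z(t) = 2K_2e^(3t) - 3K_3e^(-2t)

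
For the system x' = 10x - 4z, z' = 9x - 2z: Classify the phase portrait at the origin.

A = [[10,-4],[9,-2]]; det(A-λI) = λ^2 - 8λ + 16.
repeated λ = 4 with a single eigenvector.

unstable improper node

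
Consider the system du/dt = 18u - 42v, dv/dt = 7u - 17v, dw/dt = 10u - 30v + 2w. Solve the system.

Coefficient matrix A = [[18, -42, 0], [7, -17, 0], [10, -30, 2]].
det(A - λI) = 0 gives eigenvalues λ = 4, -3, 2.
For λ=4: eigenvector (3,1,0).
For λ=-3: eigenvector (2,1,2).
For λ=2: eigenvector (0,0,1).
General solution: K_1e^(4t)(3,1,0) + K_2e^(-3t)(2,1,2) + K_3e^(2t)(0,0,1).

u(t) = 3K_1e^(4t) + 2K_2e^(-3t), v(t) = K_1e^(4t) + K_2e^(-3t), w(t) = 2K_2e^(-3t) + K_3e^(2t)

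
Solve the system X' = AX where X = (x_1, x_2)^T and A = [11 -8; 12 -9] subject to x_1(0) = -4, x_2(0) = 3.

Coefficient matrix A = [[11, -8], [12, -9]].
Characteristic polynomial det(A - λI) = λ^2 - 2λ - 3 = 0.
Eigenvalues λ = 3, -1.
For λ=3: (A-λI) row 1 is [8, -8], so an eigenvector is (1, 1).
For λ=-1: (A-λI) row 1 is [12, -8], so an eigenvector is (2, 3).
General solution: C_1e^(3t)(1,1) + C_2e^(-t)(2,3).
Applying x_1(0)=-4, x_2(0)=3 gives C_1=-18, C_2=7.

x_1(t) = -18e^(3t) + 14e^(-t), x_2(t) = -18e^(3t) + 21e^(-t)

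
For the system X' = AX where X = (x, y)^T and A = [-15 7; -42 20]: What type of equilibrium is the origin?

saddle

A = [[-15,7],[-42,20]]; det(A-λI) = λ^2 - 5λ - 6.
λ = 6, -1: opposite signs.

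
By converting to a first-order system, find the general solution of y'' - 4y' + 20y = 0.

y(t) = C_1e^(2t)cos(4t) + C_2e^(2t)sin(4t)

Let x_1 = y, x_2 = y'. Then x_1' = x_2 and x_2' = -20x_1 + 4x_2.
A = [[0,1],[-20,4]]; det(A-λI) = λ^2 - 4λ + 20.
Eigenvalues λ = 2 ± 4i.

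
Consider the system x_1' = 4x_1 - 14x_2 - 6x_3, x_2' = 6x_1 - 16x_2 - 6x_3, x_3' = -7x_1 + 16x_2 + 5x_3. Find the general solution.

Coefficient matrix A = [[4, -14, -6], [6, -16, -6], [-7, 16, 5]].
det(A - λI) = 0 gives eigenvalues λ = -2, -4, -1.
For λ=-2: eigenvector (1,0,1).
For λ=-4: eigenvector (1,1,-1).
For λ=-1: eigenvector (-2,-2,3).
General solution: C_1e^(-2t)(1,0,1) + C_2e^(-4t)(1,1,-1) + C_3e^(-t)(-2,-2,3).

x_1(t) = C_1e^(-2t) + C_2e^(-4t) - 2C_3e^(-t), x_2(t) = C_2e^(-4t) - 2C_3e^(-t), x_3(t) = C_1e^(-2t) - C_2e^(-4t) + 3C_3e^(-t)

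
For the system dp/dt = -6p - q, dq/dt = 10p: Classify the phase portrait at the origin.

A = [[-6,-1],[10,0]]; det(A-λI) = λ^2 + 6λ + 10.
λ = -3 ± i: negative real part.

stable spiral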